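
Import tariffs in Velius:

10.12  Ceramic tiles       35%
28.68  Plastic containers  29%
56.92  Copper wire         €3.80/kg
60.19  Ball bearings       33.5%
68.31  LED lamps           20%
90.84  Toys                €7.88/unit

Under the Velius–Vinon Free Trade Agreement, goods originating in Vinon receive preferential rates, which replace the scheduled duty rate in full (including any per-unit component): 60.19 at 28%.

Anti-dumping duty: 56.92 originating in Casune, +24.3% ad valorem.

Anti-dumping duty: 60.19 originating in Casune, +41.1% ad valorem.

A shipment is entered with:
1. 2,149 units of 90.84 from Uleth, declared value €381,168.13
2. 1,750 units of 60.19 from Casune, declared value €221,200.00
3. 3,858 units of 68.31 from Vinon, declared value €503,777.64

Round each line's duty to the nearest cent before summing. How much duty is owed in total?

€282,704.85

Line 1 (90.84, Uleth, 2,149 units, €381,168.13):
Base rate for 90.84 is €7.88/unit.
Duty = 2,149 × €7.88 = €16,934.12.
Line 2 (60.19, Casune, 1,750 units, €221,200.00):
Base rate for 60.19 is 33.5%.
60.19 has an FTA preferential rate, but origin Casune is not Vinon; base rate stands.
Additional duty on 60.19 from Casune: +41.1%. Applied ad valorem rate: 33.5% + 41.1% = 74.6%.
Duty = €221,200.00 × 74.6% = €165,015.20.
Line 3 (68.31, Vinon, 3,858 units, €503,777.64):
Base rate for 68.31 is 20%.
Origin Vinon is the FTA partner but 68.31 is not on the preference list; base rate stands.
Duty = €503,777.64 × 20% = €100,755.53.
Total = €16,934.12 + €165,015.20 + €100,755.53 = €282,704.85.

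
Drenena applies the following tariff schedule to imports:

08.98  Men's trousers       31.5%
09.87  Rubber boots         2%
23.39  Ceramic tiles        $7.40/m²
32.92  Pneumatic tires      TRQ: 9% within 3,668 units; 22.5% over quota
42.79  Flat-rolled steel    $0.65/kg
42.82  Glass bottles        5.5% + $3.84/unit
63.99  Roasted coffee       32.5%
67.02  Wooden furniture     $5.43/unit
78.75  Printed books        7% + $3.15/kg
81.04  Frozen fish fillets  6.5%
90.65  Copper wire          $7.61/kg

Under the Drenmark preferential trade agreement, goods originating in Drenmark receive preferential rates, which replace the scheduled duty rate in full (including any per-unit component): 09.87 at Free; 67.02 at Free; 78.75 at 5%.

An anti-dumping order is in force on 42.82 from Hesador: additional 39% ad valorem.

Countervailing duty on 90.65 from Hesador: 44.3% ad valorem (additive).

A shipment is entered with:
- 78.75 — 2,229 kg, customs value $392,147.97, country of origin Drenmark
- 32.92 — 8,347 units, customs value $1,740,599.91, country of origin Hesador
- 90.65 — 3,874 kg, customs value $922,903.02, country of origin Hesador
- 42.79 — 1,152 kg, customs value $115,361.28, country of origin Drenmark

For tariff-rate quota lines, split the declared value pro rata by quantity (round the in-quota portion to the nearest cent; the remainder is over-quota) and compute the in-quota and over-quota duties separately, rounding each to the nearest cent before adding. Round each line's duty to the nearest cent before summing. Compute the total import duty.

Line 1 (78.75, Drenmark, 2,229 kg, $392,147.97):
Base rate for 78.75 is 7% + $3.15/kg.
Origin Drenmark qualifies under the Drenena–Drenmark agreement and 78.75 is covered: preferential rate 5% applies instead.
Duty = $392,147.97 × 5% = $19,607.40.
Line 2 (32.92, Hesador, 8,347 units, $1,740,599.91):
Code 32.92 is under a tariff-rate quota (threshold 3,668 units). In-quota: 3,668 units at 9%; over-quota: 4,679 units at 22.5%.
Pro-rata value split: in-quota = $1,740,599.91 × 3,668/8,347 = $764,888.04; over-quota = $1,740,599.91 − $764,888.04 = $975,711.87.
In-quota duty = $764,888.04 × 9% = $68,839.92. Over-quota duty = $975,711.87 × 22.5% = $219,535.17.
Line duty = $68,839.92 + $219,535.17 = $288,375.09.
Line 3 (90.65, Hesador, 3,874 kg, $922,903.02):
Base rate for 90.65 is $7.61/kg.
Additional duty on 90.65 from Hesador: +44.3% ad valorem. Applied ad valorem rate = 44.3%.
Duty = $922,903.02 × 44.3% + 3,874 × $7.61 = $438,327.18.
Line 4 (42.79, Drenmark, 1,152 kg, $115,361.28):
Base rate for 42.79 is $0.65/kg.
Origin Drenmark is the FTA partner but 42.79 is not on the preference list; base rate stands.
Duty = 1,152 × $0.65 = $748.80.
Total = $19,607.40 + $288,375.09 + $438,327.18 + $748.80 = $747,058.47.

$747,058.47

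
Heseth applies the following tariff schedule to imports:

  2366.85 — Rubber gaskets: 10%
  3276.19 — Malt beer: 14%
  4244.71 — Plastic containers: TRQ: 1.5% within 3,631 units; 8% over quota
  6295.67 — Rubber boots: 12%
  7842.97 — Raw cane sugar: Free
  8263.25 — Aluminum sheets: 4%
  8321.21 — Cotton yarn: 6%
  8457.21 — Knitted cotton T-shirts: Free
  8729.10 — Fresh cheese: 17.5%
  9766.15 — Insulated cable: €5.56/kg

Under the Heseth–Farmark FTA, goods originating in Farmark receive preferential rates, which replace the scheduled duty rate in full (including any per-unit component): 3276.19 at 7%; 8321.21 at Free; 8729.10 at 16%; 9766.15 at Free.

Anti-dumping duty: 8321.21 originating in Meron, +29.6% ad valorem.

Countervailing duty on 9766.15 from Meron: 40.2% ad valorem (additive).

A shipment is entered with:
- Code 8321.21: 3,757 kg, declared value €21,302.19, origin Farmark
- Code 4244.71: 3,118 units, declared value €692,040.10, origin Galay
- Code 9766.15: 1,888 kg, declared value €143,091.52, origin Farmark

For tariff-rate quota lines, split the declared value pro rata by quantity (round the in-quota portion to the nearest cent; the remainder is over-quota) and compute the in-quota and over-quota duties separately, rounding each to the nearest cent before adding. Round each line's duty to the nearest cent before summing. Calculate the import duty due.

€10,380.60

Line 1 (8321.21, Farmark, 3,757 kg, €21,302.19):
Base rate for 8321.21 is 6%.
Origin Farmark qualifies under the Heseth–Farmark agreement and 8321.21 is covered: preferential rate Free applies instead.
The additional-duty order on 8321.21 targets Meron, not Farmark; it does not apply.
Duty = €21,302.19 × 0% = €0.00.
Line 2 (4244.71, Galay, 3,118 units, €692,040.10):
Code 4244.71 is under a tariff-rate quota (threshold 3,631 units). Quantity 3,118 units is within the quota, so the in-quota rate 1.5% applies to the full value.
Duty = €692,040.10 × 1.5% = €10,380.60.
Line 3 (9766.15, Farmark, 1,888 kg, €143,091.52):
Base rate for 9766.15 is €5.56/kg.
Origin Farmark qualifies under the Heseth–Farmark agreement and 9766.15 is covered: preferential rate Free applies instead.
The additional-duty order on 9766.15 targets Meron, not Farmark; it does not apply.
Duty = €143,091.52 × 0% = €0.00.
Total = €0.00 + €10,380.60 + €0.00 = €10,380.60.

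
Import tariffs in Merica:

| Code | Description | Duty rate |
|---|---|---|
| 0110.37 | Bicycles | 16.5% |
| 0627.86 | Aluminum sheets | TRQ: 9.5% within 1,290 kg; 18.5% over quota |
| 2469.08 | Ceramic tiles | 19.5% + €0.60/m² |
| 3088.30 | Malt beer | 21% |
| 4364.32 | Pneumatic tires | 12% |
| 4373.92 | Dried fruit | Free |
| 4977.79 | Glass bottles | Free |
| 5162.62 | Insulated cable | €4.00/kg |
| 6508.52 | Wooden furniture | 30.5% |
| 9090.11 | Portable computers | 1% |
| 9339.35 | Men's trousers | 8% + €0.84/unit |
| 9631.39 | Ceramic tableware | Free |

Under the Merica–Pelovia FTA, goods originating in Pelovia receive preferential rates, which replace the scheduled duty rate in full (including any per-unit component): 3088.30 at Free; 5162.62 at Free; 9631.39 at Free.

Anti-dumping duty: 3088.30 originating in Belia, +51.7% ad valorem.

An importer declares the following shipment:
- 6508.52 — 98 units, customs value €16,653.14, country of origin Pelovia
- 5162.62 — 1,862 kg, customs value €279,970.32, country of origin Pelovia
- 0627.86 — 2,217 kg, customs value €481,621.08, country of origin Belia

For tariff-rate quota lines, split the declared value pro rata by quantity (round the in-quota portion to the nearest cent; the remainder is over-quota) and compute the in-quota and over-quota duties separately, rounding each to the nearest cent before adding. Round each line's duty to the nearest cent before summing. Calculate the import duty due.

Line 1 (6508.52, Pelovia, 98 units, €16,653.14):
Base rate for 6508.52 is 30.5%.
Origin Pelovia is the FTA partner but 6508.52 is not on the preference list; base rate stands.
Duty = €16,653.14 × 30.5% = €5,079.21.
Line 2 (5162.62, Pelovia, 1,862 kg, €279,970.32):
Base rate for 5162.62 is €4.00/kg.
Origin Pelovia qualifies under the Merica–Pelovia agreement and 5162.62 is covered: preferential rate Free applies instead.
Duty = €279,970.32 × 0% = €0.00.
Line 3 (0627.86, Belia, 2,217 kg, €481,621.08):
Code 0627.86 is under a tariff-rate quota (threshold 1,290 kg). In-quota: 1,290 kg at 9.5%; over-quota: 927 kg at 18.5%.
Pro-rata value split: in-quota = €481,621.08 × 1,290/2,217 = €280,239.60; over-quota = €481,621.08 − €280,239.60 = €201,381.48.
In-quota duty = €280,239.60 × 9.5% = €26,622.76. Over-quota duty = €201,381.48 × 18.5% = €37,255.57.
Line duty = €26,622.76 + €37,255.57 = €63,878.33.
Total = €5,079.21 + €0.00 + €63,878.33 = €68,957.54.

€68,957.54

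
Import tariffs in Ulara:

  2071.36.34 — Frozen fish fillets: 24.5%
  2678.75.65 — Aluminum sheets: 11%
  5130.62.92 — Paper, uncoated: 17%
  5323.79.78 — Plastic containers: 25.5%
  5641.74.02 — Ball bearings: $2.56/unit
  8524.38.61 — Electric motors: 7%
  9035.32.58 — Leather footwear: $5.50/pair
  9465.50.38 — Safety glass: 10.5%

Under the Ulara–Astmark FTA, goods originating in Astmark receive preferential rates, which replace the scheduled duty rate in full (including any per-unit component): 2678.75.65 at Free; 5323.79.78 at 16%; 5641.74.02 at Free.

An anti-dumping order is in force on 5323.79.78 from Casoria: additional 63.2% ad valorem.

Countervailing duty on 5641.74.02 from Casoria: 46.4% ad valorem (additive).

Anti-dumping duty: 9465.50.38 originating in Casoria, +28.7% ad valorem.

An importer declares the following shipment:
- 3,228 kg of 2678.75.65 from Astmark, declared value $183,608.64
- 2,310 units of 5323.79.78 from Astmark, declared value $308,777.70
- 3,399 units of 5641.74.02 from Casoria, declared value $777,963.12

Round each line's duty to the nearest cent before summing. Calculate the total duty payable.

$419,080.76

Line 1 (2678.75.65, Astmark, 3,228 kg, $183,608.64):
Base rate for 2678.75.65 is 11%.
Origin Astmark qualifies under the Ulara–Astmark agreement and 2678.75.65 is covered: preferential rate Free applies instead.
Duty = $183,608.64 × 0% = $0.00.
Line 2 (5323.79.78, Astmark, 2,310 units, $308,777.70):
Base rate for 5323.79.78 is 25.5%.
Origin Astmark qualifies under the Ulara–Astmark agreement and 5323.79.78 is covered: preferential rate 16% applies instead.
The additional-duty order on 5323.79.78 targets Casoria, not Astmark; it does not apply.
Duty = $308,777.70 × 16% = $49,404.43.
Line 3 (5641.74.02, Casoria, 3,399 units, $777,963.12):
Base rate for 5641.74.02 is $2.56/unit.
5641.74.02 has an FTA preferential rate, but origin Casoria is not Astmark; base rate stands.
Additional duty on 5641.74.02 from Casoria: +46.4% ad valorem. Applied ad valorem rate = 46.4%.
Duty = $777,963.12 × 46.4% + 3,399 × $2.56 = $369,676.33.
Total = $0.00 + $49,404.43 + $369,676.33 = $419,080.76.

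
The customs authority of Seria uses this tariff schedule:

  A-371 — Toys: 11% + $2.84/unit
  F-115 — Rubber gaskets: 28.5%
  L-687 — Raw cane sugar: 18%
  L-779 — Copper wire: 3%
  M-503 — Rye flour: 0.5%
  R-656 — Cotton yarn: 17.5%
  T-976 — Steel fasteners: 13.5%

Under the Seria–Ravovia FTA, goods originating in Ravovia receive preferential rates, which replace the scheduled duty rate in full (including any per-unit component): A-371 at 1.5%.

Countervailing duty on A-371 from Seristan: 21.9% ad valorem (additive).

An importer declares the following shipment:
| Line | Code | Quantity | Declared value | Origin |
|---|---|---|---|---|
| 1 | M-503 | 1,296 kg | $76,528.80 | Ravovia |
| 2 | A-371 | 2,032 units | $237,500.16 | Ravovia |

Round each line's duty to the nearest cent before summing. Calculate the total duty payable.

$3,945.14

Line 1 (M-503, Ravovia, 1,296 kg, $76,528.80):
Base rate for M-503 is 0.5%.
Origin Ravovia is the FTA partner but M-503 is not on the preference list; base rate stands.
Duty = $76,528.80 × 0.5% = $382.64.
Line 2 (A-371, Ravovia, 2,032 units, $237,500.16):
Base rate for A-371 is 11% + $2.84/unit.
Origin Ravovia qualifies under the Seria–Ravovia agreement and A-371 is covered: preferential rate 1.5% applies instead.
The additional-duty order on A-371 targets Seristan, not Ravovia; it does not apply.
Duty = $237,500.16 × 1.5% = $3,562.50.
Total = $382.64 + $3,562.50 = $3,945.14.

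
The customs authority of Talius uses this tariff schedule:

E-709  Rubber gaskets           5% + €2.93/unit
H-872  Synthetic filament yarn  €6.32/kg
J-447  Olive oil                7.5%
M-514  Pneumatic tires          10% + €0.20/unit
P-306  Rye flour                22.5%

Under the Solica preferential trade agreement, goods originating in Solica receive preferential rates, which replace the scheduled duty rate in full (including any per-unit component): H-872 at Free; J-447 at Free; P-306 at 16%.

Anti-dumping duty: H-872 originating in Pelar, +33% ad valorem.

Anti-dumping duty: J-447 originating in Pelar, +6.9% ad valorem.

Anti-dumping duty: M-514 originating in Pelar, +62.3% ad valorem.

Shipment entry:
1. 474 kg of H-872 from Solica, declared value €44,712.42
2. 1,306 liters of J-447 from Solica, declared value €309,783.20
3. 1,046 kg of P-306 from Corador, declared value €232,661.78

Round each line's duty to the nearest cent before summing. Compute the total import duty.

Line 1 (H-872, Solica, 474 kg, €44,712.42):
Base rate for H-872 is €6.32/kg.
Origin Solica qualifies under the Talius–Solica agreement and H-872 is covered: preferential rate Free applies instead.
The additional-duty order on H-872 targets Pelar, not Solica; it does not apply.
Duty = €44,712.42 × 0% = €0.00.
Line 2 (J-447, Solica, 1,306 liters, €309,783.20):
Base rate for J-447 is 7.5%.
Origin Solica qualifies under the Talius–Solica agreement and J-447 is covered: preferential rate Free applies instead.
The additional-duty order on J-447 targets Pelar, not Solica; it does not apply.
Duty = €309,783.20 × 0% = €0.00.
Line 3 (P-306, Corador, 1,046 kg, €232,661.78):
Base rate for P-306 is 22.5%.
P-306 has an FTA preferential rate, but origin Corador is not Solica; base rate stands.
Duty = €232,661.78 × 22.5% = €52,348.90.
Total = €0.00 + €0.00 + €52,348.90 = €52,348.90.

€52,348.90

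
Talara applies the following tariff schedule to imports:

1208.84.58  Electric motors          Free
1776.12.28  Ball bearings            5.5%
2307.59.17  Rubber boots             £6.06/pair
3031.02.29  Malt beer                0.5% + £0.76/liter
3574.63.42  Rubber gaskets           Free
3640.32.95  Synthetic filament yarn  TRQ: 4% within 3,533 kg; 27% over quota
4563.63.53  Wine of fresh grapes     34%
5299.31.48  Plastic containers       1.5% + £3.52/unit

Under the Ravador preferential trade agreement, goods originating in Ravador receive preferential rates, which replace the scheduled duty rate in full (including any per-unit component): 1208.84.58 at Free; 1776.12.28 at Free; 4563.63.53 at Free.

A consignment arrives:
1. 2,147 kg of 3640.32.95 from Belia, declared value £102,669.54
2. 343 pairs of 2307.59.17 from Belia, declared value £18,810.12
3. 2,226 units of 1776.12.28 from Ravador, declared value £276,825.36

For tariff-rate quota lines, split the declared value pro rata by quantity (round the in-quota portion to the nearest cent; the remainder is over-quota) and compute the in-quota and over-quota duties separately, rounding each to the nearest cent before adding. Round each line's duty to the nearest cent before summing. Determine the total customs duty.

Line 1 (3640.32.95, Belia, 2,147 kg, £102,669.54):
Code 3640.32.95 is under a tariff-rate quota (threshold 3,533 kg). Quantity 2,147 kg is within the quota, so the in-quota rate 4% applies to the full value.
Duty = £102,669.54 × 4% = £4,106.78.
Line 2 (2307.59.17, Belia, 343 pairs, £18,810.12):
Base rate for 2307.59.17 is £6.06/pair.
Duty = 343 × £6.06 = £2,078.58.
Line 3 (1776.12.28, Ravador, 2,226 units, £276,825.36):
Base rate for 1776.12.28 is 5.5%.
Origin Ravador qualifies under the Talara–Ravador agreement and 1776.12.28 is covered: preferential rate Free applies instead.
Duty = £276,825.36 × 0% = £0.00.
Total = £4,106.78 + £2,078.58 + £0.00 = £6,185.36.

£6,185.36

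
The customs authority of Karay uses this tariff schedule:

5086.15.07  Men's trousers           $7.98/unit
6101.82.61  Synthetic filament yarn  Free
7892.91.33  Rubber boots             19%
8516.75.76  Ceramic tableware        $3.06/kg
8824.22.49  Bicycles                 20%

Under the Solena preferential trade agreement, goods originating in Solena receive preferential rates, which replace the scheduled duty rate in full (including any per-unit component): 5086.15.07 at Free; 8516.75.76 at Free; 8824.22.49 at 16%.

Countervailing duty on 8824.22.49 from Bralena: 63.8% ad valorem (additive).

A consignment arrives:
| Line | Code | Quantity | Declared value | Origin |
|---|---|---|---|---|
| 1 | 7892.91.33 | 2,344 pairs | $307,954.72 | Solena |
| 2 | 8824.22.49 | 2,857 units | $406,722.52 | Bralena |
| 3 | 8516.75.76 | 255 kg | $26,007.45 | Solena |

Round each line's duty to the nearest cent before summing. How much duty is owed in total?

$399,344.87

Line 1 (7892.91.33, Solena, 2,344 pairs, $307,954.72):
Base rate for 7892.91.33 is 19%.
Origin Solena is the FTA partner but 7892.91.33 is not on the preference list; base rate stands.
Duty = $307,954.72 × 19% = $58,511.40.
Line 2 (8824.22.49, Bralena, 2,857 units, $406,722.52):
Base rate for 8824.22.49 is 20%.
8824.22.49 has an FTA preferential rate, but origin Bralena is not Solena; base rate stands.
Additional duty on 8824.22.49 from Bralena: +63.8%. Applied ad valorem rate: 20% + 63.8% = 83.8%.
Duty = $406,722.52 × 83.8% = $340,833.47.
Line 3 (8516.75.76, Solena, 255 kg, $26,007.45):
Base rate for 8516.75.76 is $3.06/kg.
Origin Solena qualifies under the Karay–Solena agreement and 8516.75.76 is covered: preferential rate Free applies instead.
Duty = $26,007.45 × 0% = $0.00.
Total = $58,511.40 + $340,833.47 + $0.00 = $399,344.87.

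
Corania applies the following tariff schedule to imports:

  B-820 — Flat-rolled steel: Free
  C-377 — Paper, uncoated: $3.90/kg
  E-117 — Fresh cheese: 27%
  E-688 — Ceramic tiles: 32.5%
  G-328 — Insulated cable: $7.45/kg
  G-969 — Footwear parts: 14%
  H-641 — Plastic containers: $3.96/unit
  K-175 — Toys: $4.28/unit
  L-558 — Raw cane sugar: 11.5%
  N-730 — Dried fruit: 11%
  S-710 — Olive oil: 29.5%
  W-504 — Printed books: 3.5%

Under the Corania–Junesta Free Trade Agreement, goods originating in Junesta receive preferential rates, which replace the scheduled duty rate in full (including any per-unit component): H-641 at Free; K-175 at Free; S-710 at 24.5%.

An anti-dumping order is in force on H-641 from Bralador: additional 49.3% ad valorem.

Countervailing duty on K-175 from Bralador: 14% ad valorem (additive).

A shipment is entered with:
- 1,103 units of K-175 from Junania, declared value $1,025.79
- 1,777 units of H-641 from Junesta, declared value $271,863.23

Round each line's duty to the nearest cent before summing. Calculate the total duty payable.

$4,720.84

Line 1 (K-175, Junania, 1,103 units, $1,025.79):
Base rate for K-175 is $4.28/unit.
K-175 has an FTA preferential rate, but origin Junania is not Junesta; base rate stands.
The additional-duty order on K-175 targets Bralador, not Junania; it does not apply.
Duty = 1,103 × $4.28 = $4,720.84.
Line 2 (H-641, Junesta, 1,777 units, $271,863.23):
Base rate for H-641 is $3.96/unit.
Origin Junesta qualifies under the Corania–Junesta agreement and H-641 is covered: preferential rate Free applies instead.
The additional-duty order on H-641 targets Bralador, not Junesta; it does not apply.
Duty = $271,863.23 × 0% = $0.00.
Total = $4,720.84 + $0.00 = $4,720.84.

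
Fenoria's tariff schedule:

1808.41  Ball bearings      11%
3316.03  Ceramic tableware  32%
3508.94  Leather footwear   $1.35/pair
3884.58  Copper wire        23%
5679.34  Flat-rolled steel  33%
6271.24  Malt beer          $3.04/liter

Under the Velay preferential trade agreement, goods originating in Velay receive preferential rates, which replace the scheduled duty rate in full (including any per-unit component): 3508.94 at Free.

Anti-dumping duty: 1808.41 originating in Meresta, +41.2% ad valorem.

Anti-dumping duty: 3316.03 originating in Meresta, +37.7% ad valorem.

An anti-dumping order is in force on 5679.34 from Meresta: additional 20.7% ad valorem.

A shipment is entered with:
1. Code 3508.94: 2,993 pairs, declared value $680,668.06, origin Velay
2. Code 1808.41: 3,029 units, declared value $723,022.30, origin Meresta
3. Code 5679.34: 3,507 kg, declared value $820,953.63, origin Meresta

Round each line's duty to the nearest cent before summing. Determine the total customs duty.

Line 1 (3508.94, Velay, 2,993 pairs, $680,668.06):
Base rate for 3508.94 is $1.35/pair.
Origin Velay qualifies under the Fenoria–Velay agreement and 3508.94 is covered: preferential rate Free applies instead.
Duty = $680,668.06 × 0% = $0.00.
Line 2 (1808.41, Meresta, 3,029 units, $723,022.30):
Base rate for 1808.41 is 11%.
Additional duty on 1808.41 from Meresta: +41.2%. Applied ad valorem rate: 11% + 41.2% = 52.2%.
Duty = $723,022.30 × 52.2% = $377,417.64.
Line 3 (5679.34, Meresta, 3,507 kg, $820,953.63):
Base rate for 5679.34 is 33%.
Additional duty on 5679.34 from Meresta: +20.7%. Applied ad valorem rate: 33% + 20.7% = 53.7%.
Duty = $820,953.63 × 53.7% = $440,852.10.
Total = $0.00 + $377,417.64 + $440,852.10 = $818,269.74.

$818,269.74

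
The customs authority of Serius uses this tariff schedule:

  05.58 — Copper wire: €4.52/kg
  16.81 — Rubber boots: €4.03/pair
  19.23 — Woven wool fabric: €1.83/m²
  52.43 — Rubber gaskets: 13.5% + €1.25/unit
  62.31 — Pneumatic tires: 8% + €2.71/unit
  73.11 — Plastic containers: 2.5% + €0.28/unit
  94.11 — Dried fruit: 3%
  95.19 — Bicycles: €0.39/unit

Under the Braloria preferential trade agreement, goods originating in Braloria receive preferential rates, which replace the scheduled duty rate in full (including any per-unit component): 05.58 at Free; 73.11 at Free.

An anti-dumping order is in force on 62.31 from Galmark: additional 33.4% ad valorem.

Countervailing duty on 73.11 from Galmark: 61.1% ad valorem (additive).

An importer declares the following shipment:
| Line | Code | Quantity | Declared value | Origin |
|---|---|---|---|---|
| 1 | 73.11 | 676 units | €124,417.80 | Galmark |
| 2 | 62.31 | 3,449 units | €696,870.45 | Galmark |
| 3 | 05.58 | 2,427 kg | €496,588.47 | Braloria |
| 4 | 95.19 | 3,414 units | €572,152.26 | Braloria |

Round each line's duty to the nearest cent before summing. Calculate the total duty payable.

€378,501.62

Line 1 (73.11, Galmark, 676 units, €124,417.80):
Base rate for 73.11 is 2.5% + €0.28/unit.
73.11 has an FTA preferential rate, but origin Galmark is not Braloria; base rate stands.
Additional duty on 73.11 from Galmark: +61.1%. Applied ad valorem rate: 2.5% + 61.1% = 63.6%.
Duty = €124,417.80 × 63.6% + 676 × €0.28 = €79,319.00.
Line 2 (62.31, Galmark, 3,449 units, €696,870.45):
Base rate for 62.31 is 8% + €2.71/unit.
Additional duty on 62.31 from Galmark: +33.4%. Applied ad valorem rate: 8% + 33.4% = 41.4%.
Duty = €696,870.45 × 41.4% + 3,449 × €2.71 = €297,851.16.
Line 3 (05.58, Braloria, 2,427 kg, €496,588.47):
Base rate for 05.58 is €4.52/kg.
Origin Braloria qualifies under the Serius–Braloria agreement and 05.58 is covered: preferential rate Free applies instead.
Duty = €496,588.47 × 0% = €0.00.
Line 4 (95.19, Braloria, 3,414 units, €572,152.26):
Base rate for 95.19 is €0.39/unit.
Origin Braloria is the FTA partner but 95.19 is not on the preference list; base rate stands.
Duty = 3,414 × €0.39 = €1,331.46.
Total = €79,319.00 + €297,851.16 + €0.00 + €1,331.46 = €378,501.62.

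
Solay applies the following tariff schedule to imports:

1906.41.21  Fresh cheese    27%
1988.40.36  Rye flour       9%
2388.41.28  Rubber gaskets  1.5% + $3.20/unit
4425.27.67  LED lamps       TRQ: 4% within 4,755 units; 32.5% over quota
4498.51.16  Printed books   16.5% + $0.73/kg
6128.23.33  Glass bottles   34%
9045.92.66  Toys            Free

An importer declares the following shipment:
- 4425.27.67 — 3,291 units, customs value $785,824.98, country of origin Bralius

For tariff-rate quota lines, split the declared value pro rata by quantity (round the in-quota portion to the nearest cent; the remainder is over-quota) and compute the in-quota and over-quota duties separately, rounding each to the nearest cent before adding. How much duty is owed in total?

Line 1 (4425.27.67, Bralius, 3,291 units, $785,824.98):
Code 4425.27.67 is under a tariff-rate quota (threshold 4,755 units). Quantity 3,291 units is within the quota, so the in-quota rate 4% applies to the full value.
Duty = $785,824.98 × 4% = $31,433.00.

$31,433.00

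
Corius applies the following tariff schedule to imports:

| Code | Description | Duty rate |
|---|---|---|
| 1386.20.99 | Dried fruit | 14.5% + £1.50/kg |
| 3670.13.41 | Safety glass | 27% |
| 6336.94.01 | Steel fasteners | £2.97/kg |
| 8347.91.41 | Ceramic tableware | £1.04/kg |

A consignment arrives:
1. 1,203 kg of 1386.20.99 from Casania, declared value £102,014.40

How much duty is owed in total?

£16,596.59

Line 1 (1386.20.99, Casania, 1,203 kg, £102,014.40):
Base rate for 1386.20.99 is 14.5% + £1.50/kg.
Duty = £102,014.40 × 14.5% + 1,203 × £1.50 = £16,596.59.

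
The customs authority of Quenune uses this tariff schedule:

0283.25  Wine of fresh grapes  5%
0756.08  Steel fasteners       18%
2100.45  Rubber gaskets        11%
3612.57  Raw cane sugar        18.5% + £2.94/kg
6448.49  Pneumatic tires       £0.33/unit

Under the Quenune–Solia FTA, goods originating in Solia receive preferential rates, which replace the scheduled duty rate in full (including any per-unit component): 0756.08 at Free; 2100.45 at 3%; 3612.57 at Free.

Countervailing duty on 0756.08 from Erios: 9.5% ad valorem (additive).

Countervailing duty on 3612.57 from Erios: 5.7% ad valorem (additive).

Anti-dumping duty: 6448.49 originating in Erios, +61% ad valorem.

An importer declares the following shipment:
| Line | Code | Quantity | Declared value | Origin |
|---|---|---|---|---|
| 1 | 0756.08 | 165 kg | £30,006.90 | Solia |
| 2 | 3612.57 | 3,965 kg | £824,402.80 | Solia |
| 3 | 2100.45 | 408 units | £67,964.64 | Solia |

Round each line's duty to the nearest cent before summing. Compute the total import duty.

Line 1 (0756.08, Solia, 165 kg, £30,006.90):
Base rate for 0756.08 is 18%.
Origin Solia qualifies under the Quenune–Solia agreement and 0756.08 is covered: preferential rate Free applies instead.
The additional-duty order on 0756.08 targets Erios, not Solia; it does not apply.
Duty = £30,006.90 × 0% = £0.00.
Line 2 (3612.57, Solia, 3,965 kg, £824,402.80):
Base rate for 3612.57 is 18.5% + £2.94/kg.
Origin Solia qualifies under the Quenune–Solia agreement and 3612.57 is covered: preferential rate Free applies instead.
The additional-duty order on 3612.57 targets Erios, not Solia; it does not apply.
Duty = £824,402.80 × 0% = £0.00.
Line 3 (2100.45, Solia, 408 units, £67,964.64):
Base rate for 2100.45 is 11%.
Origin Solia qualifies under the Quenune–Solia agreement and 2100.45 is covered: preferential rate 3% applies instead.
Duty = £67,964.64 × 3% = £2,038.94.
Total = £0.00 + £0.00 + £2,038.94 = £2,038.94.

£2,038.94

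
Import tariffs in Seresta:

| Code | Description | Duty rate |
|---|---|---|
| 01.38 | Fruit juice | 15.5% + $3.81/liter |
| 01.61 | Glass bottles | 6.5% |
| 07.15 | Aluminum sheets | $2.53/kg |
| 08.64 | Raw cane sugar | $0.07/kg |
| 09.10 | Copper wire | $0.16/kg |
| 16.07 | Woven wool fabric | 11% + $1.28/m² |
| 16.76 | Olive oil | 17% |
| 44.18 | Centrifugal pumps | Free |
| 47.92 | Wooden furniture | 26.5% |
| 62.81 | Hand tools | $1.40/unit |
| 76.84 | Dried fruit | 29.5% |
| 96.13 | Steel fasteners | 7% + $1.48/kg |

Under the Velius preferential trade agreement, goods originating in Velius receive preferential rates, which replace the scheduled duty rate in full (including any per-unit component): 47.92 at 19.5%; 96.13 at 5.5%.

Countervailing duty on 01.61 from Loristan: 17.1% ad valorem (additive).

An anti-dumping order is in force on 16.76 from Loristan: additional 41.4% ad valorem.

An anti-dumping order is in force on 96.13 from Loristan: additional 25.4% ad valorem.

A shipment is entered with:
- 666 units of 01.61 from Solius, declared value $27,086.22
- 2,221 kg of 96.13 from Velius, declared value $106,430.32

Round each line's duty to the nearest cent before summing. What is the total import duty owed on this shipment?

Line 1 (01.61, Solius, 666 units, $27,086.22):
Base rate for 01.61 is 6.5%.
The additional-duty order on 01.61 targets Loristan, not Solius; it does not apply.
Duty = $27,086.22 × 6.5% = $1,760.60.
Line 2 (96.13, Velius, 2,221 kg, $106,430.32):
Base rate for 96.13 is 7% + $1.48/kg.
Origin Velius qualifies under the Seresta–Velius agreement and 96.13 is covered: preferential rate 5.5% applies instead.
The additional-duty order on 96.13 targets Loristan, not Velius; it does not apply.
Duty = $106,430.32 × 5.5% = $5,853.67.
Total = $1,760.60 + $5,853.67 = $7,614.27.

$7,614.27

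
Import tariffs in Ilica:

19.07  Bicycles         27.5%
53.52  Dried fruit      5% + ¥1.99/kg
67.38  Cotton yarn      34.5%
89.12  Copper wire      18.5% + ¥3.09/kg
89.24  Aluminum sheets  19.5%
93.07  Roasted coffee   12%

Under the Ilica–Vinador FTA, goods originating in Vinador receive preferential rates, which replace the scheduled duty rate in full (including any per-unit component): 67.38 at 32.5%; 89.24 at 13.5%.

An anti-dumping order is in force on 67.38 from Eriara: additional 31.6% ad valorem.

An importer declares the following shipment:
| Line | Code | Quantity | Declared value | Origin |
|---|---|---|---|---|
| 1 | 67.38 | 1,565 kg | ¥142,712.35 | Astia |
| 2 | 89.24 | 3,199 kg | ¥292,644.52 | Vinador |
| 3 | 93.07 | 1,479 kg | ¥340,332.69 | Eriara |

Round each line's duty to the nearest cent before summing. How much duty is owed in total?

¥129,582.69

Line 1 (67.38, Astia, 1,565 kg, ¥142,712.35):
Base rate for 67.38 is 34.5%.
67.38 has an FTA preferential rate, but origin Astia is not Vinador; base rate stands.
The additional-duty order on 67.38 targets Eriara, not Astia; it does not apply.
Duty = ¥142,712.35 × 34.5% = ¥49,235.76.
Line 2 (89.24, Vinador, 3,199 kg, ¥292,644.52):
Base rate for 89.24 is 19.5%.
Origin Vinador qualifies under the Ilica–Vinador agreement and 89.24 is covered: preferential rate 13.5% applies instead.
Duty = ¥292,644.52 × 13.5% = ¥39,507.01.
Line 3 (93.07, Eriara, 1,479 kg, ¥340,332.69):
Base rate for 93.07 is 12%.
Duty = ¥340,332.69 × 12% = ¥40,839.92.
Total = ¥49,235.76 + ¥39,507.01 + ¥40,839.92 = ¥129,582.69.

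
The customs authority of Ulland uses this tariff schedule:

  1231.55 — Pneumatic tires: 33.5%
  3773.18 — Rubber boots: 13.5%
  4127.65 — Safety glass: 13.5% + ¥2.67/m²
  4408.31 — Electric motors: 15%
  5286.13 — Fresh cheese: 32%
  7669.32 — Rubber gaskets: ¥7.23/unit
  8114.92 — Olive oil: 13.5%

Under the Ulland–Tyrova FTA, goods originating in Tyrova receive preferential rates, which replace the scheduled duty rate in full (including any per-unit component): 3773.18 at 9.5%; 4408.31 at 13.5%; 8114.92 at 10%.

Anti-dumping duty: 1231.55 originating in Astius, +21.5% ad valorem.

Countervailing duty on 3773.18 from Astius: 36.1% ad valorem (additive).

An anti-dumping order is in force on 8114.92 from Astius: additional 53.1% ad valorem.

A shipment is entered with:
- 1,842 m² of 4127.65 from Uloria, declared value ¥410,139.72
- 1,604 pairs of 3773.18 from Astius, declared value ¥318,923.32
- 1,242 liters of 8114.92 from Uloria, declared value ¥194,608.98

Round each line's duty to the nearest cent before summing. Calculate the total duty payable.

¥244,745.18

Line 1 (4127.65, Uloria, 1,842 m², ¥410,139.72):
Base rate for 4127.65 is 13.5% + ¥2.67/m².
Duty = ¥410,139.72 × 13.5% + 1,842 × ¥2.67 = ¥60,287.00.
Line 2 (3773.18, Astius, 1,604 pairs, ¥318,923.32):
Base rate for 3773.18 is 13.5%.
3773.18 has an FTA preferential rate, but origin Astius is not Tyrova; base rate stands.
Additional duty on 3773.18 from Astius: +36.1%. Applied ad valorem rate: 13.5% + 36.1% = 49.6%.
Duty = ¥318,923.32 × 49.6% = ¥158,185.97.
Line 3 (8114.92, Uloria, 1,242 liters, ¥194,608.98):
Base rate for 8114.92 is 13.5%.
8114.92 has an FTA preferential rate, but origin Uloria is not Tyrova; base rate stands.
The additional-duty order on 8114.92 targets Astius, not Uloria; it does not apply.
Duty = ¥194,608.98 × 13.5% = ¥26,272.21.
Total = ¥60,287.00 + ¥158,185.97 + ¥26,272.21 = ¥244,745.18.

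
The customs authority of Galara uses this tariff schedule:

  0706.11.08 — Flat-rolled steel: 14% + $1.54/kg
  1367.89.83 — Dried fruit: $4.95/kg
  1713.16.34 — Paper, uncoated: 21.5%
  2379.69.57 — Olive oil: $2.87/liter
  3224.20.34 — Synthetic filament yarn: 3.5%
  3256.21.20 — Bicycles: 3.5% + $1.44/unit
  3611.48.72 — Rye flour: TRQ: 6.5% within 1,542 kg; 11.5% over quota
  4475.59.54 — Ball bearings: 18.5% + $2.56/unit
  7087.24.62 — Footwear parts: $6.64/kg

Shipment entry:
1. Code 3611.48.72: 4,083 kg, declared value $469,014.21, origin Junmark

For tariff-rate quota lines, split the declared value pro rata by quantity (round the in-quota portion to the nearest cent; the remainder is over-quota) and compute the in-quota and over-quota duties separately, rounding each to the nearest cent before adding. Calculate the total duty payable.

Line 1 (3611.48.72, Junmark, 4,083 kg, $469,014.21):
Code 3611.48.72 is under a tariff-rate quota (threshold 1,542 kg). In-quota: 1,542 kg at 6.5%; over-quota: 2,541 kg at 11.5%.
Pro-rata value split: in-quota = $469,014.21 × 1,542/4,083 = $177,129.54; over-quota = $469,014.21 − $177,129.54 = $291,884.67.
In-quota duty = $177,129.54 × 6.5% = $11,513.42. Over-quota duty = $291,884.67 × 11.5% = $33,566.74.
Line duty = $11,513.42 + $33,566.74 = $45,080.16.

$45,080.16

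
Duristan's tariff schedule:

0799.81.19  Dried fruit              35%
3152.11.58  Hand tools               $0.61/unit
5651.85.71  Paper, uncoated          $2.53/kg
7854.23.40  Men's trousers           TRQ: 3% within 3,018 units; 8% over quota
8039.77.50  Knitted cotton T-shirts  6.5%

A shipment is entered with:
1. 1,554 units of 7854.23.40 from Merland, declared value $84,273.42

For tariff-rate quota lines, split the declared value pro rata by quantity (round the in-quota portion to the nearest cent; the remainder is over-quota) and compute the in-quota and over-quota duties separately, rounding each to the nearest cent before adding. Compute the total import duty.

Line 1 (7854.23.40, Merland, 1,554 units, $84,273.42):
Code 7854.23.40 is under a tariff-rate quota (threshold 3,018 units). Quantity 1,554 units is within the quota, so the in-quota rate 3% applies to the full value.
Duty = $84,273.42 × 3% = $2,528.20.

$2,528.20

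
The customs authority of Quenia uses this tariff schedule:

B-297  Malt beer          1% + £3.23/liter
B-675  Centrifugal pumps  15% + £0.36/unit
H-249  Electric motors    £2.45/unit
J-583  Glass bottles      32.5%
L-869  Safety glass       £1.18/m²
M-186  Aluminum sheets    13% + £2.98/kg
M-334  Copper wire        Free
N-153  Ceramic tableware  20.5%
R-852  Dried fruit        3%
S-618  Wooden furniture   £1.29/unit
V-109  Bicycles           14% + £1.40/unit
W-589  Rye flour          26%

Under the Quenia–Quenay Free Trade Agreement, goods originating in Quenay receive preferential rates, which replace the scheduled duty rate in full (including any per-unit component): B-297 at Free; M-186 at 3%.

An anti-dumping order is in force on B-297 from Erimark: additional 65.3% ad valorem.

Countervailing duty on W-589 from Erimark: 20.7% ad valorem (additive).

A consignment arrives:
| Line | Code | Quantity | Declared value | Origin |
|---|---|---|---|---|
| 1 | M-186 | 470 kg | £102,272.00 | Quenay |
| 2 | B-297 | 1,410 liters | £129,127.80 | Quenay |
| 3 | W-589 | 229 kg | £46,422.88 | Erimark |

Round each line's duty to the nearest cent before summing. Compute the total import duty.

Line 1 (M-186, Quenay, 470 kg, £102,272.00):
Base rate for M-186 is 13% + £2.98/kg.
Origin Quenay qualifies under the Quenia–Quenay agreement and M-186 is covered: preferential rate 3% applies instead.
Duty = £102,272.00 × 3% = £3,068.16.
Line 2 (B-297, Quenay, 1,410 liters, £129,127.80):
Base rate for B-297 is 1% + £3.23/liter.
Origin Quenay qualifies under the Quenia–Quenay agreement and B-297 is covered: preferential rate Free applies instead.
The additional-duty order on B-297 targets Erimark, not Quenay; it does not apply.
Duty = £129,127.80 × 0% = £0.00.
Line 3 (W-589, Erimark, 229 kg, £46,422.88):
Base rate for W-589 is 26%.
Additional duty on W-589 from Erimark: +20.7%. Applied ad valorem rate: 26% + 20.7% = 46.7%.
Duty = £46,422.88 × 46.7% = £21,679.48.
Total = £3,068.16 + £0.00 + £21,679.48 = £24,747.64.

£24,747.64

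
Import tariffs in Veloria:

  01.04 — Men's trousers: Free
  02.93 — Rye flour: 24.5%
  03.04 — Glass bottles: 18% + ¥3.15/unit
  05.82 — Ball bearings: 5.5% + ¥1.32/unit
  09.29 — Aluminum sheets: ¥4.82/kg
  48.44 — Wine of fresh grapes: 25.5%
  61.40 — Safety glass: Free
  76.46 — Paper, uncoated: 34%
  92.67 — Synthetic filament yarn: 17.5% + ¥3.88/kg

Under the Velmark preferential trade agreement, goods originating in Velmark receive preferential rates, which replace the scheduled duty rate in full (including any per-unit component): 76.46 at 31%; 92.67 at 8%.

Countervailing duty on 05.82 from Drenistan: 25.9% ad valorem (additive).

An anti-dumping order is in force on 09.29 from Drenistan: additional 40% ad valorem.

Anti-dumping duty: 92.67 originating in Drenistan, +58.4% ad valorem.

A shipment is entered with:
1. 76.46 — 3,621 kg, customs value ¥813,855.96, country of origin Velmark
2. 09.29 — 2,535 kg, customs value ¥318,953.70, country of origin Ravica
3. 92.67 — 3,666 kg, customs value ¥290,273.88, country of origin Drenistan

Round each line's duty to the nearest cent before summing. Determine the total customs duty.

Line 1 (76.46, Velmark, 3,621 kg, ¥813,855.96):
Base rate for 76.46 is 34%.
Origin Velmark qualifies under the Veloria–Velmark agreement and 76.46 is covered: preferential rate 31% applies instead.
Duty = ¥813,855.96 × 31% = ¥252,295.35.
Line 2 (09.29, Ravica, 2,535 kg, ¥318,953.70):
Base rate for 09.29 is ¥4.82/kg.
The additional-duty order on 09.29 targets Drenistan, not Ravica; it does not apply.
Duty = 2,535 × ¥4.82 = ¥12,218.70.
Line 3 (92.67, Drenistan, 3,666 kg, ¥290,273.88):
Base rate for 92.67 is 17.5% + ¥3.88/kg.
92.67 has an FTA preferential rate, but origin Drenistan is not Velmark; base rate stands.
Additional duty on 92.67 from Drenistan: +58.4%. Applied ad valorem rate: 17.5% + 58.4% = 75.9%.
Duty = ¥290,273.88 × 75.9% + 3,666 × ¥3.88 = ¥234,541.95.
Total = ¥252,295.35 + ¥12,218.70 + ¥234,541.95 = ¥499,056.00.

¥499,056.00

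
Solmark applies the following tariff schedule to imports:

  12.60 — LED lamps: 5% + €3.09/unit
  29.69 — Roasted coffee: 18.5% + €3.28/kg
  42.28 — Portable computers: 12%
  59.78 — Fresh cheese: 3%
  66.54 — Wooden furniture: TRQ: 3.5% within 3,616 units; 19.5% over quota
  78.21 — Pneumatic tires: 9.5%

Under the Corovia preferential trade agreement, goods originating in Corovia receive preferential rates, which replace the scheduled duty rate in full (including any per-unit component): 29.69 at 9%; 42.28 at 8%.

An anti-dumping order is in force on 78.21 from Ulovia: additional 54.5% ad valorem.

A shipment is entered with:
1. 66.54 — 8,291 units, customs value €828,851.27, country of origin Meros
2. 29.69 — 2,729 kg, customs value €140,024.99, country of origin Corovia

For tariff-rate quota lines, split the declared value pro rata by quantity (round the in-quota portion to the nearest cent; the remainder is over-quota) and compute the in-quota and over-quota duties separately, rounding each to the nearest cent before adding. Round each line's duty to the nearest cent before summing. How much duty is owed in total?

€116,389.60

Line 1 (66.54, Meros, 8,291 units, €828,851.27):
Code 66.54 is under a tariff-rate quota (threshold 3,616 units). In-quota: 3,616 units at 3.5%; over-quota: 4,675 units at 19.5%.
Pro-rata value split: in-quota = €828,851.27 × 3,616/8,291 = €361,491.52; over-quota = €828,851.27 − €361,491.52 = €467,359.75.
In-quota duty = €361,491.52 × 3.5% = €12,652.20. Over-quota duty = €467,359.75 × 19.5% = €91,135.15.
Line duty = €12,652.20 + €91,135.15 = €103,787.35.
Line 2 (29.69, Corovia, 2,729 kg, €140,024.99):
Base rate for 29.69 is 18.5% + €3.28/kg.
Origin Corovia qualifies under the Solmark–Corovia agreement and 29.69 is covered: preferential rate 9% applies instead.
Duty = €140,024.99 × 9% = €12,602.25.
Total = €103,787.35 + €12,602.25 = €116,389.60.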